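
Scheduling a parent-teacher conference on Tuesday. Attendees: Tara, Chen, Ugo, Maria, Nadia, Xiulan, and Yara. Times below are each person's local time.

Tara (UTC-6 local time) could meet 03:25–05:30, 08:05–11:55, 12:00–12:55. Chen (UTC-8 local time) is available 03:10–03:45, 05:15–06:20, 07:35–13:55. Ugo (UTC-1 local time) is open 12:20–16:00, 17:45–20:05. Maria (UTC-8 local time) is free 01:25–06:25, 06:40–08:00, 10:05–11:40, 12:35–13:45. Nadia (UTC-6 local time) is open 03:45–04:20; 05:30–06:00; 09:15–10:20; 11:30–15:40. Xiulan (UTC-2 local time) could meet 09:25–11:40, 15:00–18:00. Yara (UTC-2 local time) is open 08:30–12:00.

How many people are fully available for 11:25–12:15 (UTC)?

Tara in UTC: 09:25-11:30, 14:05-17:55, 18:00-18:55 (add 6h to convert from UTC-6).
Chen in UTC: 11:10-11:45, 13:15-14:20, 15:35-21:55 (add 8h to convert from UTC-8).
Ugo in UTC: 13:20-17:00, 18:45-21:05 (add 1h to convert from UTC-1).
Maria in UTC: 09:25-14:25, 14:40-16:00, 18:05-19:40, 20:35-21:45 (add 8h to convert from UTC-8).
Nadia in UTC: 09:45-10:20, 11:30-12:00, 15:15-16:20, 17:30-21:40 (add 6h to convert from UTC-6).
Xiulan in UTC: 11:25-13:40, 17:00-20:00 (add 2h to convert from UTC-2).
Yara in UTC: 10:30-14:00 (add 2h to convert from UTC-2).
Maria, Xiulan, and Yara can make the full 11:25-12:15 slot — that's 3.

3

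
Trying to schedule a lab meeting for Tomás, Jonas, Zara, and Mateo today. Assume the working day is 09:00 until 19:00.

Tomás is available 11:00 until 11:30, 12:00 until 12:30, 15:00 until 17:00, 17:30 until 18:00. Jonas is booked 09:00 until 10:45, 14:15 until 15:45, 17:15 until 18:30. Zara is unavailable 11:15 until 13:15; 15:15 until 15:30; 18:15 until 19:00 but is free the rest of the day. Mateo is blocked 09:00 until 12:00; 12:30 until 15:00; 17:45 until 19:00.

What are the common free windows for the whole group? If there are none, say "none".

15:45-17:00

Tomás free: 11:00-11:30, 12:00-12:30, 15:00-17:00, 17:30-18:00.
Jonas free: 10:45-14:15, 15:45-17:15, 18:30-19:00 (invert busy blocks within the working day).
Zara free: 09:00-11:15, 13:15-15:15, 15:30-18:15 (invert busy blocks within the working day).
Mateo free: 12:00-12:30, 15:00-17:45 (invert busy blocks within the working day).
Tomás ∩ Jonas: 11:00-11:30, 12:00-12:30, 15:45-17:00.
Tomás ∩ Jonas ∩ Zara: 11:00-11:15, 15:45-17:00.
Tomás ∩ Jonas ∩ Zara ∩ Mateo: 15:45-17:00.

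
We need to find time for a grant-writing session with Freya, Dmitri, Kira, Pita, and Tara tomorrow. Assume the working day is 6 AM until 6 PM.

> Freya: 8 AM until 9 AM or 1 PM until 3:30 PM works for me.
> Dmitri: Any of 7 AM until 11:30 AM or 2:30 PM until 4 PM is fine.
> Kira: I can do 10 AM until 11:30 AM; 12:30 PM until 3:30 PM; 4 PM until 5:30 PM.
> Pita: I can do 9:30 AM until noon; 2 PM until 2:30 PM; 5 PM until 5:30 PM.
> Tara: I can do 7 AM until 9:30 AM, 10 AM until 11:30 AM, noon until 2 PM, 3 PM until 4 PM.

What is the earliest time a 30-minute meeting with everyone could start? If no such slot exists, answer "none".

Freya ∩ Dmitri: 08:00-09:00, 14:30-15:30.
Freya ∩ Dmitri ∩ Kira: 14:30-15:30.
Freya ∩ Dmitri ∩ Kira ∩ Pita: ∅.
Freya ∩ Dmitri ∩ Kira ∩ Pita ∩ Tara: ∅.
There is no time when everyone is free.
No common window is at least 30 minutes long.

none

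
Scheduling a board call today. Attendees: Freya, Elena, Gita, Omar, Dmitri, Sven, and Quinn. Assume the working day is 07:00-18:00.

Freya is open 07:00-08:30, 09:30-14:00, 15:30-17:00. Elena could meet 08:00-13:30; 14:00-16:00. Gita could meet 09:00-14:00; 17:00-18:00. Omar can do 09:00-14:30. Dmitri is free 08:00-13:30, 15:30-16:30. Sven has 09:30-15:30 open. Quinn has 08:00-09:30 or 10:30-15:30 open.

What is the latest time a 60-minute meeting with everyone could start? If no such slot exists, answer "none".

Freya ∩ Elena: 08:00-08:30, 09:30-13:30, 15:30-16:00.
Freya ∩ Elena ∩ Gita: 09:30-13:30.
Freya ∩ Elena ∩ Gita ∩ Omar: 09:30-13:30.
Freya ∩ Elena ∩ Gita ∩ Omar ∩ Dmitri: 09:30-13:30.
Freya ∩ Elena ∩ Gita ∩ Omar ∩ Dmitri ∩ Sven: 09:30-13:30.
Freya ∩ Elena ∩ Gita ∩ Omar ∩ Dmitri ∩ Sven ∩ Quinn: 10:30-13:30.
Those are the intersection windows.
The last common window of at least 60 minutes is 10:30-13:30; a 60-minute meeting can start as late as 12:30 and still end by 13:30.

12:30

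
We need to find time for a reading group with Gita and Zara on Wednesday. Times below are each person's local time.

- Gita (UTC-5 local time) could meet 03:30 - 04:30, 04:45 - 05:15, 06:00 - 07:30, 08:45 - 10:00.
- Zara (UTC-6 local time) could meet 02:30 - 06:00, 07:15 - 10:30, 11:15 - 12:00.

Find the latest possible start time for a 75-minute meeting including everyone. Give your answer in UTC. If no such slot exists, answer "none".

13:45

Gita in UTC: 08:30-09:30, 09:45-10:15, 11:00-12:30, 13:45-15:00 (add 5h to convert from UTC-5).
Zara in UTC: 08:30-12:00, 13:15-16:30, 17:15-18:00 (add 6h to convert from UTC-6).
Gita ∩ Zara: 08:30-09:30, 09:45-10:15, 11:00-12:00, 13:45-15:00.
The last common window of at least 75 minutes is 13:45-15:00; a 75-minute meeting can start as late as 13:45 and still end by 15:00.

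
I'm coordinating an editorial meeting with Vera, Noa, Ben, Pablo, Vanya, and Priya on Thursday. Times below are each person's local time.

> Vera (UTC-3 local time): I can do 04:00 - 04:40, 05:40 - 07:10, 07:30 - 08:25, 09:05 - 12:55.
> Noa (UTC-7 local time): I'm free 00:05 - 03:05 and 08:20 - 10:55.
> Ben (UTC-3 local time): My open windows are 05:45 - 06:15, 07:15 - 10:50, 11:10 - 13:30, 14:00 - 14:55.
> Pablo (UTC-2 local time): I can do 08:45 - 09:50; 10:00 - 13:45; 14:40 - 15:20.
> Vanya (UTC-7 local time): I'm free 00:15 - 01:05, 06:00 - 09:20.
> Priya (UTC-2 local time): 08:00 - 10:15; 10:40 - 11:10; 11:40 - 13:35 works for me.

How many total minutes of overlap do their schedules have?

Vera in UTC: 07:00-07:40, 08:40-10:10, 10:30-11:25, 12:05-15:55 (add 3h to convert from UTC-3).
Noa in UTC: 07:05-10:05, 15:20-17:55 (add 7h to convert from UTC-7).
Ben in UTC: 08:45-09:15, 10:15-13:50, 14:10-16:30, 17:00-17:55 (add 3h to convert from UTC-3).
Pablo in UTC: 10:45-11:50, 12:00-15:45, 16:40-17:20 (add 2h to convert from UTC-2).
Vanya in UTC: 07:15-08:05, 13:00-16:20 (add 7h to convert from UTC-7).
Priya in UTC: 10:00-12:15, 12:40-13:10, 13:40-15:35 (add 2h to convert from UTC-2).
Vera ∩ Noa: 07:05-07:40, 08:40-10:05, 15:20-15:55.
Vera ∩ Noa ∩ Ben: 08:45-09:15, 15:20-15:55.
Vera ∩ Noa ∩ Ben ∩ Pablo: 15:20-15:45.
Vera ∩ Noa ∩ Ben ∩ Pablo ∩ Vanya: 15:20-15:45.
Vera ∩ Noa ∩ Ben ∩ Pablo ∩ Vanya ∩ Priya: 15:20-15:35.
Those are the intersection windows.
That's a single block of 15 minutes.

15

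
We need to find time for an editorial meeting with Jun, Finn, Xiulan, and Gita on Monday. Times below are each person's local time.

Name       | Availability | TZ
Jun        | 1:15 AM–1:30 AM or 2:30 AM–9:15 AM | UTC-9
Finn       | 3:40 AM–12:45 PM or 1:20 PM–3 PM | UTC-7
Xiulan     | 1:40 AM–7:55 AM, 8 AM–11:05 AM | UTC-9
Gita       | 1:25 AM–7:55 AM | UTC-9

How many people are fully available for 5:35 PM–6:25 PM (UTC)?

2

Jun in UTC: 10:15-10:30, 11:30-18:15 (add 9h to convert from UTC-9).
Finn in UTC: 10:40-19:45, 20:20-22:00 (add 7h to convert from UTC-7).
Xiulan in UTC: 10:40-16:55, 17:00-20:05 (add 9h to convert from UTC-9).
Gita in UTC: 10:25-16:55 (add 9h to convert from UTC-9).
Finn and Xiulan can make the full 17:35-18:25 slot — that's 2.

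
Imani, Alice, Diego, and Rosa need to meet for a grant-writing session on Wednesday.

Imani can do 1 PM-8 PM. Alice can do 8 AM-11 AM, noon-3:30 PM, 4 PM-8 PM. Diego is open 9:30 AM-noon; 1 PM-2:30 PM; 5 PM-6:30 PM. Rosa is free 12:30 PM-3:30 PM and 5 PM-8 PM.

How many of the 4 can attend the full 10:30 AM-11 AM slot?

Alice and Diego can make the full 10:30-11:00 slot — that's 2.

2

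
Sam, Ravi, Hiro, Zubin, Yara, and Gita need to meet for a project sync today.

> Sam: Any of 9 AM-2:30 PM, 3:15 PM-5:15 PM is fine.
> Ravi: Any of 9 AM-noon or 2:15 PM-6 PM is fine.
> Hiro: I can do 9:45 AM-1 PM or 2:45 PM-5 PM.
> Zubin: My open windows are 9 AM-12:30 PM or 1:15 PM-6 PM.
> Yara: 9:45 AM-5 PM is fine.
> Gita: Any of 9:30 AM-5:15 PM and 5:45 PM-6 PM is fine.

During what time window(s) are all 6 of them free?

09:45-12:00, 15:15-17:00

Sam ∩ Ravi: 09:00-12:00, 14:15-14:30, 15:15-17:15.
Sam ∩ Ravi ∩ Hiro: 09:45-12:00, 15:15-17:00.
Sam ∩ Ravi ∩ Hiro ∩ Zubin: 09:45-12:00, 15:15-17:00.
Sam ∩ Ravi ∩ Hiro ∩ Zubin ∩ Yara: 09:45-12:00, 15:15-17:00.
Sam ∩ Ravi ∩ Hiro ∩ Zubin ∩ Yara ∩ Gita: 09:45-12:00, 15:15-17:00.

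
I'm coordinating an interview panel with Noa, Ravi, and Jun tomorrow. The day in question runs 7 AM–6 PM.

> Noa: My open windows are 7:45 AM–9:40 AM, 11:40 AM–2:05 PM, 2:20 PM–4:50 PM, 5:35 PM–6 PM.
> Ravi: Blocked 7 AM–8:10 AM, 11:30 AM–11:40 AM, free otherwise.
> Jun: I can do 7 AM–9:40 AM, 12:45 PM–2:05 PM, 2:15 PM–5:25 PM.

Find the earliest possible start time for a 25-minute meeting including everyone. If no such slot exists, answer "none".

08:10

Noa free: 07:45-09:40, 11:40-14:05, 14:20-16:50, 17:35-18:00.
Ravi free: 08:10-11:30, 11:40-18:00 (invert busy blocks within the working day).
Jun free: 07:00-09:40, 12:45-14:05, 14:15-17:25.
Noa ∩ Ravi: 08:10-09:40, 11:40-14:05, 14:20-16:50, 17:35-18:00.
Noa ∩ Ravi ∩ Jun: 08:10-09:40, 12:45-14:05, 14:20-16:50.
The first common window of at least 25 minutes is 08:10-09:40, so the earliest start is 08:10.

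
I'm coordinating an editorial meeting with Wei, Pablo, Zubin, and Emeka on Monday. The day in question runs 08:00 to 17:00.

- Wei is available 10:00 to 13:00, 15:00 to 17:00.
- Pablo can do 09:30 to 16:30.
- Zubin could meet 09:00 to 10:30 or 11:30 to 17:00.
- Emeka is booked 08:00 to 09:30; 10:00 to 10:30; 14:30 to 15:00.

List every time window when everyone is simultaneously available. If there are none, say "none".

11:30-13:00, 15:00-16:30

Wei free: 10:00-13:00, 15:00-17:00.
Pablo free: 09:30-16:30.
Zubin free: 09:00-10:30, 11:30-17:00.
Emeka free: 09:30-10:00, 10:30-14:30, 15:00-17:00 (invert busy blocks within the working day).
Wei ∩ Pablo: 10:00-13:00, 15:00-16:30.
Wei ∩ Pablo ∩ Zubin: 10:00-10:30, 11:30-13:00, 15:00-16:30.
Wei ∩ Pablo ∩ Zubin ∩ Emeka: 11:30-13:00, 15:00-16:30.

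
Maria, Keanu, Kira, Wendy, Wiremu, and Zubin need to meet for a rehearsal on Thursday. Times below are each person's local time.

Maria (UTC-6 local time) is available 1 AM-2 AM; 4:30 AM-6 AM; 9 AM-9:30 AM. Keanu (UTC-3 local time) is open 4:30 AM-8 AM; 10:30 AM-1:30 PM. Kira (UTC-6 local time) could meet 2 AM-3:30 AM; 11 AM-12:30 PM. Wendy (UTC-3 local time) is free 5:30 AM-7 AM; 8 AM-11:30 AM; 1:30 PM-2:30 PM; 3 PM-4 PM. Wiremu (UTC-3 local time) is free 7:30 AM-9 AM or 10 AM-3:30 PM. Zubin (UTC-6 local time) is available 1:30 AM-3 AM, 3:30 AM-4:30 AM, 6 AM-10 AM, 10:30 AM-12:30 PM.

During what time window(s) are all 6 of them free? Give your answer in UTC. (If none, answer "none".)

Maria in UTC: 07:00-08:00, 10:30-12:00, 15:00-15:30 (add 6h to convert from UTC-6).
Keanu in UTC: 07:30-11:00, 13:30-16:30 (add 3h to convert from UTC-3).
Kira in UTC: 08:00-09:30, 17:00-18:30 (add 6h to convert from UTC-6).
Wendy in UTC: 08:30-10:00, 11:00-14:30, 16:30-17:30, 18:00-19:00 (add 3h to convert from UTC-3).
Wiremu in UTC: 10:30-12:00, 13:00-18:30 (add 3h to convert from UTC-3).
Zubin in UTC: 07:30-09:00, 09:30-10:30, 12:00-16:00, 16:30-18:30 (add 6h to convert from UTC-6).
Maria ∩ Keanu: 07:30-08:00, 10:30-11:00, 15:00-15:30.
Maria ∩ Keanu ∩ Kira: ∅.
Maria ∩ Keanu ∩ Kira ∩ Wendy: ∅.
Maria ∩ Keanu ∩ Kira ∩ Wendy ∩ Wiremu: ∅.
Maria ∩ Keanu ∩ Kira ∩ Wendy ∩ Wiremu ∩ Zubin: ∅.
There is no time when everyone is free.

none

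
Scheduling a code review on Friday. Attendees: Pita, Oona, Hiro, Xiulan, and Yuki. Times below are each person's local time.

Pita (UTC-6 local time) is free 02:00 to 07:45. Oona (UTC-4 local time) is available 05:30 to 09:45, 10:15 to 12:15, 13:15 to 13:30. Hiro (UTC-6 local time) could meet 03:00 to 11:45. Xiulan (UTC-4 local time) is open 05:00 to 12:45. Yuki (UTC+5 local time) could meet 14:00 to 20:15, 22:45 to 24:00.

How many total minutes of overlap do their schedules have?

255

Pita in UTC: 08:00-13:45 (add 6h to convert from UTC-6).
Oona in UTC: 09:30-13:45, 14:15-16:15, 17:15-17:30 (add 4h to convert from UTC-4).
Hiro in UTC: 09:00-17:45 (add 6h to convert from UTC-6).
Xiulan in UTC: 09:00-16:45 (add 4h to convert from UTC-4).
Yuki in UTC: 09:00-15:15, 17:45-19:00 (subtract 5h to convert from UTC+5).
Pita ∩ Oona: 09:30-13:45.
Pita ∩ Oona ∩ Hiro: 09:30-13:45.
Pita ∩ Oona ∩ Hiro ∩ Xiulan: 09:30-13:45.
Pita ∩ Oona ∩ Hiro ∩ Xiulan ∩ Yuki: 09:30-13:45.
That's a single block of 255 minutes.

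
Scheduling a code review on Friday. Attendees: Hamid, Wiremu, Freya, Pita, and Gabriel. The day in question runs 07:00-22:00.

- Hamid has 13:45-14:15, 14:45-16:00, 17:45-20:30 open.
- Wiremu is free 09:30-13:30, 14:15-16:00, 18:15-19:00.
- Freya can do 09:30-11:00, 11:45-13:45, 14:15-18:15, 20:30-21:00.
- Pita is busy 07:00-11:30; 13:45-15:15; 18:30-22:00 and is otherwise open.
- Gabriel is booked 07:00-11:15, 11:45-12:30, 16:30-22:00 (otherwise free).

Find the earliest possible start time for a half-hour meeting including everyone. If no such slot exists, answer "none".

15:15

Hamid free: 13:45-14:15, 14:45-16:00, 17:45-20:30.
Wiremu free: 09:30-13:30, 14:15-16:00, 18:15-19:00.
Freya free: 09:30-11:00, 11:45-13:45, 14:15-18:15, 20:30-21:00.
Pita free: 11:30-13:45, 15:15-18:30 (invert busy blocks within the working day).
Gabriel free: 11:15-11:45, 12:30-16:30 (invert busy blocks within the working day).
Hamid ∩ Wiremu: 14:45-16:00, 18:15-19:00.
Hamid ∩ Wiremu ∩ Freya: 14:45-16:00.
Hamid ∩ Wiremu ∩ Freya ∩ Pita: 15:15-16:00.
Hamid ∩ Wiremu ∩ Freya ∩ Pita ∩ Gabriel: 15:15-16:00.
Those are the intersection windows.
The first common window of at least 30 minutes is 15:15-16:00, so the earliest start is 15:15.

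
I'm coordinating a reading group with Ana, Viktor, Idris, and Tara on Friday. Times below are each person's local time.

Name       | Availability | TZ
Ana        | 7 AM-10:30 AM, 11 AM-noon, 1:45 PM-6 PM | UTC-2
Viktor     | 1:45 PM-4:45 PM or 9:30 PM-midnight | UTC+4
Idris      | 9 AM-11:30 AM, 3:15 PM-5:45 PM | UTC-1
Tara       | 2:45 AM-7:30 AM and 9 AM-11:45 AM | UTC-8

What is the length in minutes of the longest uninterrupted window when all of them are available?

105

Ana in UTC: 09:00-12:30, 13:00-14:00, 15:45-20:00 (add 2h to convert from UTC-2).
Viktor in UTC: 09:45-12:45, 17:30-20:00 (subtract 4h to convert from UTC+4).
Idris in UTC: 10:00-12:30, 16:15-18:45 (add 1h to convert from UTC-1).
Tara in UTC: 10:45-15:30, 17:00-19:45 (add 8h to convert from UTC-8).
Ana ∩ Viktor: 09:45-12:30, 17:30-20:00.
Ana ∩ Viktor ∩ Idris: 10:00-12:30, 17:30-18:45.
Ana ∩ Viktor ∩ Idris ∩ Tara: 10:45-12:30, 17:30-18:45.
So the common availability across everyone is 10:45-12:30, 17:30-18:45.
The longest is 10:45-12:30 at 105 minutes.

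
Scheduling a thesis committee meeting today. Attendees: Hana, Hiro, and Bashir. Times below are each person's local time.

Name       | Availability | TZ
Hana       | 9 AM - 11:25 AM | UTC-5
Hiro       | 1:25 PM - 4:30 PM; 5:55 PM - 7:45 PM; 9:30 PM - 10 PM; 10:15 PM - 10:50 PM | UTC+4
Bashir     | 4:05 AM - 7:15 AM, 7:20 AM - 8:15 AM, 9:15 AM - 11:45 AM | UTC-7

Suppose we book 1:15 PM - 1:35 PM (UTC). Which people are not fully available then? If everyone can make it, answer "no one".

Hana, Hiro

Hana in UTC: 14:00-16:25 (add 5h to convert from UTC-5).
Hiro in UTC: 09:25-12:30, 13:55-15:45, 17:30-18:00, 18:15-18:50 (subtract 4h to convert from UTC+4).
Bashir in UTC: 11:05-14:15, 14:20-15:15, 16:15-18:45 (add 7h to convert from UTC-7).
Hana: not fully free for 13:15-13:35. Hiro: not fully free for 13:15-13:35. Bashir: free for 13:15-13:35.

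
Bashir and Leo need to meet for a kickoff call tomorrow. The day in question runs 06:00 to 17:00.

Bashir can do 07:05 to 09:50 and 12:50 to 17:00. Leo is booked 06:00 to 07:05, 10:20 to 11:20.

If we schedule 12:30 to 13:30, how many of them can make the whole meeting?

Bashir free: 07:05-09:50, 12:50-17:00.
Leo free: 07:05-10:20, 11:20-17:00 (invert busy blocks within the working day).
Leo can make the full 12:30-13:30 slot — that's 1.

1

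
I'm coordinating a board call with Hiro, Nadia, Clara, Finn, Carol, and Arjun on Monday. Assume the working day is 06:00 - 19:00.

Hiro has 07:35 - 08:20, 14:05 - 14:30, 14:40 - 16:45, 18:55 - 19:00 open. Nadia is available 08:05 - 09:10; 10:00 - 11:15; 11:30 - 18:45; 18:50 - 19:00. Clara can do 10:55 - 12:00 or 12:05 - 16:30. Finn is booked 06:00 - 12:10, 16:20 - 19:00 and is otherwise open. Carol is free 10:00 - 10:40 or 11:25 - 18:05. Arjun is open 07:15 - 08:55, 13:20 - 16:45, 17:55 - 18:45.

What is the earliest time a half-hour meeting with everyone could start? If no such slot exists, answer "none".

14:40

Hiro free: 07:35-08:20, 14:05-14:30, 14:40-16:45, 18:55-19:00.
Nadia free: 08:05-09:10, 10:00-11:15, 11:30-18:45, 18:50-19:00.
Clara free: 10:55-12:00, 12:05-16:30.
Finn free: 12:10-16:20 (invert busy blocks within the working day).
Carol free: 10:00-10:40, 11:25-18:05.
Arjun free: 07:15-08:55, 13:20-16:45, 17:55-18:45.
Hiro ∩ Nadia: 08:05-08:20, 14:05-14:30, 14:40-16:45, 18:55-19:00.
Hiro ∩ Nadia ∩ Clara: 14:05-14:30, 14:40-16:30.
Hiro ∩ Nadia ∩ Clara ∩ Finn: 14:05-14:30, 14:40-16:20.
Hiro ∩ Nadia ∩ Clara ∩ Finn ∩ Carol: 14:05-14:30, 14:40-16:20.
Hiro ∩ Nadia ∩ Clara ∩ Finn ∩ Carol ∩ Arjun: 14:05-14:30, 14:40-16:20.
Those are the intersection windows.
The first common window of at least 30 minutes is 14:40-16:20, so the earliest start is 14:40.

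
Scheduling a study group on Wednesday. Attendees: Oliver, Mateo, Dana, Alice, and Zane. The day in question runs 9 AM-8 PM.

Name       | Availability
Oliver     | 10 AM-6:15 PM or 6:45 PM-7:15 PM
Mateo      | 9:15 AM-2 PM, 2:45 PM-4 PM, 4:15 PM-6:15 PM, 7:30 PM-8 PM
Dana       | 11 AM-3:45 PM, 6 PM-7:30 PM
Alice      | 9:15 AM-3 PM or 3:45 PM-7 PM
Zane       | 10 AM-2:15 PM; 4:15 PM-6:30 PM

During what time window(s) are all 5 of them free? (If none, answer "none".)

Oliver ∩ Mateo: 10:00-14:00, 14:45-16:00, 16:15-18:15.
Oliver ∩ Mateo ∩ Dana: 11:00-14:00, 14:45-15:45, 18:00-18:15.
Oliver ∩ Mateo ∩ Dana ∩ Alice: 11:00-14:00, 14:45-15:00, 18:00-18:15.
Oliver ∩ Mateo ∩ Dana ∩ Alice ∩ Zane: 11:00-14:00, 18:00-18:15.
So the common availability across everyone is 11:00-14:00, 18:00-18:15.

11:00-14:00, 18:00-18:15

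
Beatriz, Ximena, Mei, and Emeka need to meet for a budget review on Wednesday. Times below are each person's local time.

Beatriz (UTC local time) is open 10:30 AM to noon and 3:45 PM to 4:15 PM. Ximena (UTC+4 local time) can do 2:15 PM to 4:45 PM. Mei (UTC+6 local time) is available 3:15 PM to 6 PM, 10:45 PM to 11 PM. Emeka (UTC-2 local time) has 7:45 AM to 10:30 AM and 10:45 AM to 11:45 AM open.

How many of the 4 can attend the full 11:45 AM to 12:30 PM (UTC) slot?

2

Beatriz in UTC: 10:30-12:00, 15:45-16:15.
Ximena in UTC: 10:15-12:45 (subtract 4h to convert from UTC+4).
Mei in UTC: 09:15-12:00, 16:45-17:00 (subtract 6h to convert from UTC+6).
Emeka in UTC: 09:45-12:30, 12:45-13:45 (add 2h to convert from UTC-2).
Ximena and Emeka can make the full 11:45-12:30 slot — that's 2.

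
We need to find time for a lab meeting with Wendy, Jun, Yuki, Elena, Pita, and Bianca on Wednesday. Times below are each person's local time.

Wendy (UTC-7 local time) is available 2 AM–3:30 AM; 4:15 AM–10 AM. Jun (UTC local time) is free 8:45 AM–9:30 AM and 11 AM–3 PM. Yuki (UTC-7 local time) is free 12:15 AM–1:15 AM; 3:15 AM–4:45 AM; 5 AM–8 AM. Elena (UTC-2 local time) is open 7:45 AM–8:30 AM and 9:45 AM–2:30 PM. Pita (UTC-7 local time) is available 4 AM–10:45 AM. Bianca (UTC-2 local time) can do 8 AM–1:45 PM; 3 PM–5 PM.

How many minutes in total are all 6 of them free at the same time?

Wendy in UTC: 09:00-10:30, 11:15-17:00 (add 7h to convert from UTC-7).
Jun in UTC: 08:45-09:30, 11:00-15:00.
Yuki in UTC: 07:15-08:15, 10:15-11:45, 12:00-15:00 (add 7h to convert from UTC-7).
Elena in UTC: 09:45-10:30, 11:45-16:30 (add 2h to convert from UTC-2).
Pita in UTC: 11:00-17:45 (add 7h to convert from UTC-7).
Bianca in UTC: 10:00-15:45, 17:00-19:00 (add 2h to convert from UTC-2).
Wendy ∩ Jun: 09:00-09:30, 11:15-15:00.
Wendy ∩ Jun ∩ Yuki: 11:15-11:45, 12:00-15:00.
Wendy ∩ Jun ∩ Yuki ∩ Elena: 12:00-15:00.
Wendy ∩ Jun ∩ Yuki ∩ Elena ∩ Pita: 12:00-15:00.
Wendy ∩ Jun ∩ Yuki ∩ Elena ∩ Pita ∩ Bianca: 12:00-15:00.
That's a single block of 180 minutes.

180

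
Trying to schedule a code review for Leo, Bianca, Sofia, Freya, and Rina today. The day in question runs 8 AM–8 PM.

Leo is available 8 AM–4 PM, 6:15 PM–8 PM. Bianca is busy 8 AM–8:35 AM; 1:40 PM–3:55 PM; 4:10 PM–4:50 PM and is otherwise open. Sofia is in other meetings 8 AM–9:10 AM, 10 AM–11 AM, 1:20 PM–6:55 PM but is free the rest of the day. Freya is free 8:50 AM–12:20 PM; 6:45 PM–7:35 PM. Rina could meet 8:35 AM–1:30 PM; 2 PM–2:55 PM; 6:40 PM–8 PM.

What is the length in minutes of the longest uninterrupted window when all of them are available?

80

Leo free: 08:00-16:00, 18:15-20:00.
Bianca free: 08:35-13:40, 15:55-16:10, 16:50-20:00 (invert busy blocks within the working day).
Sofia free: 09:10-10:00, 11:00-13:20, 18:55-20:00 (invert busy blocks within the working day).
Freya free: 08:50-12:20, 18:45-19:35.
Rina free: 08:35-13:30, 14:00-14:55, 18:40-20:00.
Leo ∩ Bianca: 08:35-13:40, 15:55-16:00, 18:15-20:00.
Leo ∩ Bianca ∩ Sofia: 09:10-10:00, 11:00-13:20, 18:55-20:00.
Leo ∩ Bianca ∩ Sofia ∩ Freya: 09:10-10:00, 11:00-12:20, 18:55-19:35.
Leo ∩ Bianca ∩ Sofia ∩ Freya ∩ Rina: 09:10-10:00, 11:00-12:20, 18:55-19:35.
The longest is 11:00-12:20 at 80 minutes.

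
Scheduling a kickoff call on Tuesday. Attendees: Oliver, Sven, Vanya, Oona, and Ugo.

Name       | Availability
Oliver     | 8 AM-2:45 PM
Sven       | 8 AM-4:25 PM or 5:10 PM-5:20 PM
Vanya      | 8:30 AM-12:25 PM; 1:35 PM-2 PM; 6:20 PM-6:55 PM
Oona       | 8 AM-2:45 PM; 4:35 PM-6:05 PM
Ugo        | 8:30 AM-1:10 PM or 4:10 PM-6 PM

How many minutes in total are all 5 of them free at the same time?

Oliver ∩ Sven: 08:00-14:45.
Oliver ∩ Sven ∩ Vanya: 08:30-12:25, 13:35-14:00.
Oliver ∩ Sven ∩ Vanya ∩ Oona: 08:30-12:25, 13:35-14:00.
Oliver ∩ Sven ∩ Vanya ∩ Oona ∩ Ugo: 08:30-12:25.
Those are the intersection windows.
That's a single block of 235 minutes.

235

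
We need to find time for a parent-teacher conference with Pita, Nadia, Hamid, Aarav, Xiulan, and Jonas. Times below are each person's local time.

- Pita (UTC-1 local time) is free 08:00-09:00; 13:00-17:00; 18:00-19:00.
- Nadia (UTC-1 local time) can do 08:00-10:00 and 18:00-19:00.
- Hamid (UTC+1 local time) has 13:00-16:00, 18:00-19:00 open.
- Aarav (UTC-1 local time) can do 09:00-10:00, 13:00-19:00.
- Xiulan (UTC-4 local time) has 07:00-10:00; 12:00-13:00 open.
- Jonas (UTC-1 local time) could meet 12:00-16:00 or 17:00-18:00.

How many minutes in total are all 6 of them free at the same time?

Pita in UTC: 09:00-10:00, 14:00-18:00, 19:00-20:00 (add 1h to convert from UTC-1).
Nadia in UTC: 09:00-11:00, 19:00-20:00 (add 1h to convert from UTC-1).
Hamid in UTC: 12:00-15:00, 17:00-18:00 (subtract 1h to convert from UTC+1).
Aarav in UTC: 10:00-11:00, 14:00-20:00 (add 1h to convert from UTC-1).
Xiulan in UTC: 11:00-14:00, 16:00-17:00 (add 4h to convert from UTC-4).
Jonas in UTC: 13:00-17:00, 18:00-19:00 (add 1h to convert from UTC-1).
Pita ∩ Nadia: 09:00-10:00, 19:00-20:00.
Pita ∩ Nadia ∩ Hamid: ∅.
Pita ∩ Nadia ∩ Hamid ∩ Aarav: ∅.
Pita ∩ Nadia ∩ Hamid ∩ Aarav ∩ Xiulan: ∅.
Pita ∩ Nadia ∩ Hamid ∩ Aarav ∩ Xiulan ∩ Jonas: ∅.
There is no time when everyone is free.
There is no common window, so the total is 0 minutes.

0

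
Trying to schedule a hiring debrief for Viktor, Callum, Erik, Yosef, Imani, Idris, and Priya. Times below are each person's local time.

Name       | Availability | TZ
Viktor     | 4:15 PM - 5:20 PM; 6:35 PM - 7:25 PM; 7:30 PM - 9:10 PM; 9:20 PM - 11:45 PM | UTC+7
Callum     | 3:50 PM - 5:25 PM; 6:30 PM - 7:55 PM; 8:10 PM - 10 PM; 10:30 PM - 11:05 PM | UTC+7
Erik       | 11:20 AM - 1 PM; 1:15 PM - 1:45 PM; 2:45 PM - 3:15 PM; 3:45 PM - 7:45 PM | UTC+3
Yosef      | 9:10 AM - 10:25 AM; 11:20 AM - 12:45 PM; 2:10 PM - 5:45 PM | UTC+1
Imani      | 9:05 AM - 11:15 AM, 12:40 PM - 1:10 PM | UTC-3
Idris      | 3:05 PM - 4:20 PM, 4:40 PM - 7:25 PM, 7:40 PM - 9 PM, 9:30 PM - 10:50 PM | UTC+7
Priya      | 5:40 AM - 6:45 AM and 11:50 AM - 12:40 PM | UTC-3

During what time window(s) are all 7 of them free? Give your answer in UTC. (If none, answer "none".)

none

Viktor in UTC: 09:15-10:20, 11:35-12:25, 12:30-14:10, 14:20-16:45 (subtract 7h to convert from UTC+7).
Callum in UTC: 08:50-10:25, 11:30-12:55, 13:10-15:00, 15:30-16:05 (subtract 7h to convert from UTC+7).
Erik in UTC: 08:20-10:00, 10:15-10:45, 11:45-12:15, 12:45-16:45 (subtract 3h to convert from UTC+3).
Yosef in UTC: 08:10-09:25, 10:20-11:45, 13:10-16:45 (subtract 1h to convert from UTC+1).
Imani in UTC: 12:05-14:15, 15:40-16:10 (add 3h to convert from UTC-3).
Idris in UTC: 08:05-09:20, 09:40-12:25, 12:40-14:00, 14:30-15:50 (subtract 7h to convert from UTC+7).
Priya in UTC: 08:40-09:45, 14:50-15:40 (add 3h to convert from UTC-3).
Viktor ∩ Callum: 09:15-10:20, 11:35-12:25, 12:30-12:55, 13:10-14:10, 14:20-15:00, 15:30-16:05.
Viktor ∩ Callum ∩ Erik: 09:15-10:00, 10:15-10:20, 11:45-12:15, 12:45-12:55, 13:10-14:10, 14:20-15:00, 15:30-16:05.
Viktor ∩ Callum ∩ Erik ∩ Yosef: 09:15-09:25, 13:10-14:10, 14:20-15:00, 15:30-16:05.
Viktor ∩ Callum ∩ Erik ∩ Yosef ∩ Imani: 13:10-14:10, 15:40-16:05.
Viktor ∩ Callum ∩ Erik ∩ Yosef ∩ Imani ∩ Idris: 13:10-14:00, 15:40-15:50.
Viktor ∩ Callum ∩ Erik ∩ Yosef ∩ Imani ∩ Idris ∩ Priya: ∅.
There is no time when everyone is free.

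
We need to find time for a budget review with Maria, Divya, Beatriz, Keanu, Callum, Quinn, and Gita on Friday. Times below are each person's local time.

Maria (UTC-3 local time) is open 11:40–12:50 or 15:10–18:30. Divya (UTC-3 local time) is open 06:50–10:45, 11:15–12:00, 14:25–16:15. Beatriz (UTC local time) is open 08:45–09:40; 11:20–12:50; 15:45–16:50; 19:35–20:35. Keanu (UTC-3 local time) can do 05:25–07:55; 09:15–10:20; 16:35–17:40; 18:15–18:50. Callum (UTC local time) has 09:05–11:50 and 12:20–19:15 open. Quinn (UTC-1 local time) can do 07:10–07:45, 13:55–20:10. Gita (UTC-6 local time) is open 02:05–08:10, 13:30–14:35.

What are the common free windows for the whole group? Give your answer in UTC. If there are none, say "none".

Maria in UTC: 14:40-15:50, 18:10-21:30 (add 3h to convert from UTC-3).
Divya in UTC: 09:50-13:45, 14:15-15:00, 17:25-19:15 (add 3h to convert from UTC-3).
Beatriz in UTC: 08:45-09:40, 11:20-12:50, 15:45-16:50, 19:35-20:35.
Keanu in UTC: 08:25-10:55, 12:15-13:20, 19:35-20:40, 21:15-21:50 (add 3h to convert from UTC-3).
Callum in UTC: 09:05-11:50, 12:20-19:15.
Quinn in UTC: 08:10-08:45, 14:55-21:10 (add 1h to convert from UTC-1).
Gita in UTC: 08:05-14:10, 19:30-20:35 (add 6h to convert from UTC-6).
Maria ∩ Divya: 14:40-15:00, 18:10-19:15.
Maria ∩ Divya ∩ Beatriz: ∅.
Maria ∩ Divya ∩ Beatriz ∩ Keanu: ∅.
Maria ∩ Divya ∩ Beatriz ∩ Keanu ∩ Callum: ∅.
Maria ∩ Divya ∩ Beatriz ∩ Keanu ∩ Callum ∩ Quinn: ∅.
Maria ∩ Divya ∩ Beatriz ∩ Keanu ∩ Callum ∩ Quinn ∩ Gita: ∅.
There is no time when everyone is free.

none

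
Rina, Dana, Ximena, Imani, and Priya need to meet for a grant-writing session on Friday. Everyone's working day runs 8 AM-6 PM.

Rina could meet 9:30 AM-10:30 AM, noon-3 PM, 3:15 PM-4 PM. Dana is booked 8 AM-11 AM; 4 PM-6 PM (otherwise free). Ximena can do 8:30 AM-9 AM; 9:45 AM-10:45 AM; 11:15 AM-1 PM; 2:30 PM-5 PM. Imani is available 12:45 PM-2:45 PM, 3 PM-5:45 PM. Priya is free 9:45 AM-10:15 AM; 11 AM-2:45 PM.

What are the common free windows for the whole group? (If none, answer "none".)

12:45-13:00, 14:30-14:45

Rina free: 09:30-10:30, 12:00-15:00, 15:15-16:00.
Dana free: 11:00-16:00 (invert busy blocks within the working day).
Ximena free: 08:30-09:00, 09:45-10:45, 11:15-13:00, 14:30-17:00.
Imani free: 12:45-14:45, 15:00-17:45.
Priya free: 09:45-10:15, 11:00-14:45.
Rina ∩ Dana: 12:00-15:00, 15:15-16:00.
Rina ∩ Dana ∩ Ximena: 12:00-13:00, 14:30-15:00, 15:15-16:00.
Rina ∩ Dana ∩ Ximena ∩ Imani: 12:45-13:00, 14:30-14:45, 15:15-16:00.
Rina ∩ Dana ∩ Ximena ∩ Imani ∩ Priya: 12:45-13:00, 14:30-14:45.
Those are the intersection windows.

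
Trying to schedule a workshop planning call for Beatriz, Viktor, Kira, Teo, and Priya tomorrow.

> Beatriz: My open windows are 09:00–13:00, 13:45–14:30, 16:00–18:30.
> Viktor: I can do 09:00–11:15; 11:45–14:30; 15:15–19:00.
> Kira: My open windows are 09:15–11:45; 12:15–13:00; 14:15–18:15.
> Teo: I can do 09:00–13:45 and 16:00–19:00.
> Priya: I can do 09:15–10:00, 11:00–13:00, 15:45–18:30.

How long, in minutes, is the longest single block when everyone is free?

135

Beatriz ∩ Viktor: 09:00-11:15, 11:45-13:00, 13:45-14:30, 16:00-18:30.
Beatriz ∩ Viktor ∩ Kira: 09:15-11:15, 12:15-13:00, 14:15-14:30, 16:00-18:15.
Beatriz ∩ Viktor ∩ Kira ∩ Teo: 09:15-11:15, 12:15-13:00, 16:00-18:15.
Beatriz ∩ Viktor ∩ Kira ∩ Teo ∩ Priya: 09:15-10:00, 11:00-11:15, 12:15-13:00, 16:00-18:15.
The longest is 16:00-18:15 at 135 minutes.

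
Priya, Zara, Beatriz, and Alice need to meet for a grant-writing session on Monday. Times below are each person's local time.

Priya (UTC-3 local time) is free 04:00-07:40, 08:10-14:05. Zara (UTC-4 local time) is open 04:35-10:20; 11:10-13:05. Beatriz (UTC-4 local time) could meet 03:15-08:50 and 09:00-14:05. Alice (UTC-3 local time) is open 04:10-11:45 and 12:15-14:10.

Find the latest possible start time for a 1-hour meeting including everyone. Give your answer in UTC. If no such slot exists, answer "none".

16:05

Priya in UTC: 07:00-10:40, 11:10-17:05 (add 3h to convert from UTC-3).
Zara in UTC: 08:35-14:20, 15:10-17:05 (add 4h to convert from UTC-4).
Beatriz in UTC: 07:15-12:50, 13:00-18:05 (add 4h to convert from UTC-4).
Alice in UTC: 07:10-14:45, 15:15-17:10 (add 3h to convert from UTC-3).
Priya ∩ Zara: 08:35-10:40, 11:10-14:20, 15:10-17:05.
Priya ∩ Zara ∩ Beatriz: 08:35-10:40, 11:10-12:50, 13:00-14:20, 15:10-17:05.
Priya ∩ Zara ∩ Beatriz ∩ Alice: 08:35-10:40, 11:10-12:50, 13:00-14:20, 15:15-17:05.
Those are the intersection windows.
The last common window of at least 60 minutes is 15:15-17:05; a 60-minute meeting can start as late as 16:05 and still end by 17:05.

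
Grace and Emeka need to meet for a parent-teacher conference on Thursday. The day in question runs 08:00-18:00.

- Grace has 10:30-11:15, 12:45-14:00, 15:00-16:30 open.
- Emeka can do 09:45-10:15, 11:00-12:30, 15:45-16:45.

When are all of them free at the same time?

11:00-11:15, 15:45-16:30

Grace ∩ Emeka: 11:00-11:15, 15:45-16:30.
Those are the intersection windows.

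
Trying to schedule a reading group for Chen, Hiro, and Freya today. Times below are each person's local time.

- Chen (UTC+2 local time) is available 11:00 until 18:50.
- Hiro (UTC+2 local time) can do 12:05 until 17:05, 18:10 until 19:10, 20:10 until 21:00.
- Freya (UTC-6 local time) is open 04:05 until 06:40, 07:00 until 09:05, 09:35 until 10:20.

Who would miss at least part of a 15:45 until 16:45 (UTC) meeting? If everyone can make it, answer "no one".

Freya, Hiro

Chen in UTC: 09:00-16:50 (subtract 2h to convert from UTC+2).
Hiro in UTC: 10:05-15:05, 16:10-17:10, 18:10-19:00 (subtract 2h to convert from UTC+2).
Freya in UTC: 10:05-12:40, 13:00-15:05, 15:35-16:20 (add 6h to convert from UTC-6).
Chen: free for 15:45-16:45. Hiro: not fully free for 15:45-16:45. Freya: not fully free for 15:45-16:45.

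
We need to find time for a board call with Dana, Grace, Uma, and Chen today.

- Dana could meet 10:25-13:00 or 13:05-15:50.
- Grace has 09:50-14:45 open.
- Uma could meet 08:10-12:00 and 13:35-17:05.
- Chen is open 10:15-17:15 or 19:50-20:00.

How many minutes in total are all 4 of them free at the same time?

165

Dana ∩ Grace: 10:25-13:00, 13:05-14:45.
Dana ∩ Grace ∩ Uma: 10:25-12:00, 13:35-14:45.
Dana ∩ Grace ∩ Uma ∩ Chen: 10:25-12:00, 13:35-14:45.
Summing the common windows: 95 + 70 = 165 minutes.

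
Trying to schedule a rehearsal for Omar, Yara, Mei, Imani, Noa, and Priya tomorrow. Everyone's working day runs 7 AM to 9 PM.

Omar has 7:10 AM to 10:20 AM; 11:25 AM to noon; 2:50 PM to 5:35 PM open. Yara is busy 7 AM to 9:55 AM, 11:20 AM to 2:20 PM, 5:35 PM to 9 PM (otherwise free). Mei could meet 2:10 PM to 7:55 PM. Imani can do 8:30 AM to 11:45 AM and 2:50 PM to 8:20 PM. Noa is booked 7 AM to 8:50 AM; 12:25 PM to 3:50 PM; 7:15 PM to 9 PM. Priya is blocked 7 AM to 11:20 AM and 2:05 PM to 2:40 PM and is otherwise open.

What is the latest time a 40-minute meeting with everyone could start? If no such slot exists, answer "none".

Omar free: 07:10-10:20, 11:25-12:00, 14:50-17:35.
Yara free: 09:55-11:20, 14:20-17:35 (invert busy blocks within the working day).
Mei free: 14:10-19:55.
Imani free: 08:30-11:45, 14:50-20:20.
Noa free: 08:50-12:25, 15:50-19:15 (invert busy blocks within the working day).
Priya free: 11:20-14:05, 14:40-21:00 (invert busy blocks within the working day).
Omar ∩ Yara: 09:55-10:20, 14:50-17:35.
Omar ∩ Yara ∩ Mei: 14:50-17:35.
Omar ∩ Yara ∩ Mei ∩ Imani: 14:50-17:35.
Omar ∩ Yara ∩ Mei ∩ Imani ∩ Noa: 15:50-17:35.
Omar ∩ Yara ∩ Mei ∩ Imani ∩ Noa ∩ Priya: 15:50-17:35.
Those are the intersection windows.
The last common window of at least 40 minutes is 15:50-17:35; a 40-minute meeting can start as late as 16:55 and still end by 17:35.

16:55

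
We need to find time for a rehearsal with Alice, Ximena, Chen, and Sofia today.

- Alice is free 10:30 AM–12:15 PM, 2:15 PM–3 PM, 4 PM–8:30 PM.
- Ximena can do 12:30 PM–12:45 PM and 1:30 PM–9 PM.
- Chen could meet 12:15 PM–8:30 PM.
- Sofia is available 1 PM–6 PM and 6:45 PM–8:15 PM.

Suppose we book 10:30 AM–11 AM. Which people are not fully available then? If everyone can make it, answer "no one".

Alice: free for 10:30-11:00. Ximena: not fully free for 10:30-11:00. Chen: not fully free for 10:30-11:00. Sofia: not fully free for 10:30-11:00.

Chen, Sofia, Ximena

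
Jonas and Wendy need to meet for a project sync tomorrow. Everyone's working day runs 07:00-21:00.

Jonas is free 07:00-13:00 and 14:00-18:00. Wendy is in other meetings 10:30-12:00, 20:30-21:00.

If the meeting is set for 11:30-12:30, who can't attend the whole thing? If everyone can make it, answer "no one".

Jonas free: 07:00-13:00, 14:00-18:00.
Wendy free: 07:00-10:30, 12:00-20:30 (invert busy blocks within the working day).
Jonas: free for 11:30-12:30. Wendy: not fully free for 11:30-12:30.

Wendy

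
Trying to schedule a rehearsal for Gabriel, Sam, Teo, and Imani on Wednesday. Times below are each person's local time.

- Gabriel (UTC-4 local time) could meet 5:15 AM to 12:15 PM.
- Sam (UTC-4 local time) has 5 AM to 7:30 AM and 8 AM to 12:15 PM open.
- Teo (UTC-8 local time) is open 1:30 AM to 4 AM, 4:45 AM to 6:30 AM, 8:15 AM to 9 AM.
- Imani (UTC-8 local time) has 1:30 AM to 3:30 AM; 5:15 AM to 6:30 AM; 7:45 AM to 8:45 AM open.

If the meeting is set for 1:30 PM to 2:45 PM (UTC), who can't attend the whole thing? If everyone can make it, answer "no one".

Gabriel in UTC: 09:15-16:15 (add 4h to convert from UTC-4).
Sam in UTC: 09:00-11:30, 12:00-16:15 (add 4h to convert from UTC-4).
Teo in UTC: 09:30-12:00, 12:45-14:30, 16:15-17:00 (add 8h to convert from UTC-8).
Imani in UTC: 09:30-11:30, 13:15-14:30, 15:45-16:45 (add 8h to convert from UTC-8).
Gabriel: free for 13:30-14:45. Sam: free for 13:30-14:45. Teo: not fully free for 13:30-14:45. Imani: not fully free for 13:30-14:45.

Imani, Teo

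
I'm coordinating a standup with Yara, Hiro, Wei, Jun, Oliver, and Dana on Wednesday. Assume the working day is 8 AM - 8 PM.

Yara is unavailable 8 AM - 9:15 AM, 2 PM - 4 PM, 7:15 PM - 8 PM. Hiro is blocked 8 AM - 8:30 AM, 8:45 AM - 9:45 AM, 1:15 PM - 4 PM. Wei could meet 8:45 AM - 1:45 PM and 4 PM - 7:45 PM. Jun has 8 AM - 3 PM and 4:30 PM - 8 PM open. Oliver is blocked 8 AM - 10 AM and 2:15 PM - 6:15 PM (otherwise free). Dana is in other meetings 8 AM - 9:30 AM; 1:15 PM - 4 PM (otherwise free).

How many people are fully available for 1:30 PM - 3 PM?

Yara free: 09:15-14:00, 16:00-19:15 (invert busy blocks within the working day).
Hiro free: 08:30-08:45, 09:45-13:15, 16:00-20:00 (invert busy blocks within the working day).
Wei free: 08:45-13:45, 16:00-19:45.
Jun free: 08:00-15:00, 16:30-20:00.
Oliver free: 10:00-14:15, 18:15-20:00 (invert busy blocks within the working day).
Dana free: 09:30-13:15, 16:00-20:00 (invert busy blocks within the working day).
Jun can make the full 13:30-15:00 slot — that's 1.

1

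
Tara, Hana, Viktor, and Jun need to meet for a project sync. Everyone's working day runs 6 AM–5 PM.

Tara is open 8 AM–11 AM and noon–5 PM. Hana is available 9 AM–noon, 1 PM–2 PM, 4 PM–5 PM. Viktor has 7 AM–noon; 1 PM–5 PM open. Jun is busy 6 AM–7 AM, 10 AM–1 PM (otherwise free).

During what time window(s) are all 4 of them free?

Tara free: 08:00-11:00, 12:00-17:00.
Hana free: 09:00-12:00, 13:00-14:00, 16:00-17:00.
Viktor free: 07:00-12:00, 13:00-17:00.
Jun free: 07:00-10:00, 13:00-17:00 (invert busy blocks within the working day).
Tara ∩ Hana: 09:00-11:00, 13:00-14:00, 16:00-17:00.
Tara ∩ Hana ∩ Viktor: 09:00-11:00, 13:00-14:00, 16:00-17:00.
Tara ∩ Hana ∩ Viktor ∩ Jun: 09:00-10:00, 13:00-14:00, 16:00-17:00.
Those are the intersection windows.

09:00-10:00, 13:00-14:00, 16:00-17:00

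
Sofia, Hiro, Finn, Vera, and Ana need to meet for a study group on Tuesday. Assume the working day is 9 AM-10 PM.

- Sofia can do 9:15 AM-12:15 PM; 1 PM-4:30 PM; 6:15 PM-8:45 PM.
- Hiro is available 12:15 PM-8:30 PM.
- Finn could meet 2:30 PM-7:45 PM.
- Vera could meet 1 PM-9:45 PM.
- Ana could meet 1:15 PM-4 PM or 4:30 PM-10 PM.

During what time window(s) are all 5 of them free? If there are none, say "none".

14:30-16:00, 18:15-19:45

Sofia ∩ Hiro: 13:00-16:30, 18:15-20:30.
Sofia ∩ Hiro ∩ Finn: 14:30-16:30, 18:15-19:45.
Sofia ∩ Hiro ∩ Finn ∩ Vera: 14:30-16:30, 18:15-19:45.
Sofia ∩ Hiro ∩ Finn ∩ Vera ∩ Ana: 14:30-16:00, 18:15-19:45.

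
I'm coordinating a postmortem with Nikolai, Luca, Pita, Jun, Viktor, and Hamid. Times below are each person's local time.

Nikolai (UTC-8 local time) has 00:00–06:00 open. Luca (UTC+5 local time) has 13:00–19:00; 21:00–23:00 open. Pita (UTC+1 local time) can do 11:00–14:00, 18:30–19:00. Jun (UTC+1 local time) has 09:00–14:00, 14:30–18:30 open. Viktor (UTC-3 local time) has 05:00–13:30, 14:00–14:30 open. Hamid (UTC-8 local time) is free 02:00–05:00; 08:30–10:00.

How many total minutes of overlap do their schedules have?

Nikolai in UTC: 08:00-14:00 (add 8h to convert from UTC-8).
Luca in UTC: 08:00-14:00, 16:00-18:00 (subtract 5h to convert from UTC+5).
Pita in UTC: 10:00-13:00, 17:30-18:00 (subtract 1h to convert from UTC+1).
Jun in UTC: 08:00-13:00, 13:30-17:30 (subtract 1h to convert from UTC+1).
Viktor in UTC: 08:00-16:30, 17:00-17:30 (add 3h to convert from UTC-3).
Hamid in UTC: 10:00-13:00, 16:30-18:00 (add 8h to convert from UTC-8).
Nikolai ∩ Luca: 08:00-14:00.
Nikolai ∩ Luca ∩ Pita: 10:00-13:00.
Nikolai ∩ Luca ∩ Pita ∩ Jun: 10:00-13:00.
Nikolai ∩ Luca ∩ Pita ∩ Jun ∩ Viktor: 10:00-13:00.
Nikolai ∩ Luca ∩ Pita ∩ Jun ∩ Viktor ∩ Hamid: 10:00-13:00.
So the common availability across everyone is 10:00-13:00.
That's a single block of 180 minutes.

180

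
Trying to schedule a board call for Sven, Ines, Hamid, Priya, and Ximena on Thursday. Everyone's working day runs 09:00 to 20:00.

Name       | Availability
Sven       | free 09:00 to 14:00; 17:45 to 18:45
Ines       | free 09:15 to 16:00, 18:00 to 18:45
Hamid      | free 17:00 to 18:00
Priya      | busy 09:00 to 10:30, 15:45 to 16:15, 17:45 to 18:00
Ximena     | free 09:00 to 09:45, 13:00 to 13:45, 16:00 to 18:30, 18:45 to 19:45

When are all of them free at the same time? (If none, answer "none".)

Sven free: 09:00-14:00, 17:45-18:45.
Ines free: 09:15-16:00, 18:00-18:45.
Hamid free: 17:00-18:00.
Priya free: 10:30-15:45, 16:15-17:45, 18:00-20:00 (invert busy blocks within the working day).
Ximena free: 09:00-09:45, 13:00-13:45, 16:00-18:30, 18:45-19:45.
Sven ∩ Ines: 09:15-14:00, 18:00-18:45.
Sven ∩ Ines ∩ Hamid: ∅.
Sven ∩ Ines ∩ Hamid ∩ Priya: ∅.
Sven ∩ Ines ∩ Hamid ∩ Priya ∩ Ximena: ∅.
There is no time when everyone is free.

none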